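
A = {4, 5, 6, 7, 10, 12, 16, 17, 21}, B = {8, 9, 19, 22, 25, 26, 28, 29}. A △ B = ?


A △ B = (A \ B) ∪ (B \ A) = elements in exactly one of A or B
A \ B = {4, 5, 6, 7, 10, 12, 16, 17, 21}
B \ A = {8, 9, 19, 22, 25, 26, 28, 29}
A △ B = {4, 5, 6, 7, 8, 9, 10, 12, 16, 17, 19, 21, 22, 25, 26, 28, 29}

A △ B = {4, 5, 6, 7, 8, 9, 10, 12, 16, 17, 19, 21, 22, 25, 26, 28, 29}


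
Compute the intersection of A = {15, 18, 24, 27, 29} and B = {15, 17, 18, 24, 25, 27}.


A ∩ B = elements in both A and B
A = {15, 18, 24, 27, 29}
B = {15, 17, 18, 24, 25, 27}
A ∩ B = {15, 18, 24, 27}

A ∩ B = {15, 18, 24, 27}


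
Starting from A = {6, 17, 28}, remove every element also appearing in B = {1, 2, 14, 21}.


A \ B = elements in A but not in B
A = {6, 17, 28}
B = {1, 2, 14, 21}
Remove from A any elements in B
A \ B = {6, 17, 28}

A \ B = {6, 17, 28}


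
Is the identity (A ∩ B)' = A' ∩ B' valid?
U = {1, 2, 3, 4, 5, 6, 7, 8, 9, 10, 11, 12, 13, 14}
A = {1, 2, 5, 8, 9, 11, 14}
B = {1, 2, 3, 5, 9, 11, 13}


LHS: A ∩ B = {1, 2, 5, 9, 11}
(A ∩ B)' = U \ (A ∩ B) = {3, 4, 6, 7, 8, 10, 12, 13, 14}
A' = {3, 4, 6, 7, 10, 12, 13}, B' = {4, 6, 7, 8, 10, 12, 14}
Claimed RHS: A' ∩ B' = {4, 6, 7, 10, 12}
Identity is INVALID: LHS = {3, 4, 6, 7, 8, 10, 12, 13, 14} but the RHS claimed here equals {4, 6, 7, 10, 12}. The correct form is (A ∩ B)' = A' ∪ B'.

Identity is invalid: (A ∩ B)' = {3, 4, 6, 7, 8, 10, 12, 13, 14} but A' ∩ B' = {4, 6, 7, 10, 12}. The correct De Morgan law is (A ∩ B)' = A' ∪ B'.


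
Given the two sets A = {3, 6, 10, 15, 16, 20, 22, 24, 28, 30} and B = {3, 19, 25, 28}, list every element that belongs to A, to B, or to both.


A ∪ B = all elements in A or B (or both)
A = {3, 6, 10, 15, 16, 20, 22, 24, 28, 30}
B = {3, 19, 25, 28}
A ∪ B = {3, 6, 10, 15, 16, 19, 20, 22, 24, 25, 28, 30}

A ∪ B = {3, 6, 10, 15, 16, 19, 20, 22, 24, 25, 28, 30}


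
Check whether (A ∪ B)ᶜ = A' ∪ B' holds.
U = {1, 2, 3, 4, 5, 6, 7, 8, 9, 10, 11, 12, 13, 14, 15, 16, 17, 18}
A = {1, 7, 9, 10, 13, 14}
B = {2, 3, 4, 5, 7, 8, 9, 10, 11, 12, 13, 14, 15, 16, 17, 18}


LHS: A ∪ B = {1, 2, 3, 4, 5, 7, 8, 9, 10, 11, 12, 13, 14, 15, 16, 17, 18}
(A ∪ B)' = U \ (A ∪ B) = {6}
A' = {2, 3, 4, 5, 6, 8, 11, 12, 15, 16, 17, 18}, B' = {1, 6}
Claimed RHS: A' ∪ B' = {1, 2, 3, 4, 5, 6, 8, 11, 12, 15, 16, 17, 18}
Identity is INVALID: LHS = {6} but the RHS claimed here equals {1, 2, 3, 4, 5, 6, 8, 11, 12, 15, 16, 17, 18}. The correct form is (A ∪ B)' = A' ∩ B'.

Identity is invalid: (A ∪ B)' = {6} but A' ∪ B' = {1, 2, 3, 4, 5, 6, 8, 11, 12, 15, 16, 17, 18}. The correct De Morgan law is (A ∪ B)' = A' ∩ B'.


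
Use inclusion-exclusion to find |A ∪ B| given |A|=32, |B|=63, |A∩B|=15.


|A ∪ B| = |A| + |B| - |A ∩ B|
= 32 + 63 - 15
= 80

|A ∪ B| = 80


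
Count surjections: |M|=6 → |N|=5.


n = |M| = 6, k = |N| = 5. Surjections via inclusion-exclusion:
S(n,k) = Σ(-1)^i × C(k,i) × (k-i)^n, i=0 to k
i=0: (-1)^0×C(5,0)×5^6 = 15625
i=1: (-1)^1×C(5,1)×4^6 = -20480
i=2: (-1)^2×C(5,2)×3^6 = 7290
i=3: (-1)^3×C(5,3)×2^6 = -640
i=4: (-1)^4×C(5,4)×1^6 = 5
i=5: (-1)^5×C(5,5)×0^6 = 0
Total = 1800

Number of surjections = 1800


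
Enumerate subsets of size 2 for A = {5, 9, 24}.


|A| = 3, so A has C(3,2) = 3 subsets of size 2.
Enumerate by choosing 2 elements from A at a time:
{5, 9}, {5, 24}, {9, 24}

2-element subsets (3 total): {5, 9}, {5, 24}, {9, 24}


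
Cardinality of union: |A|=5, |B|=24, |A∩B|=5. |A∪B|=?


|A ∪ B| = |A| + |B| - |A ∩ B|
= 5 + 24 - 5
= 24

|A ∪ B| = 24


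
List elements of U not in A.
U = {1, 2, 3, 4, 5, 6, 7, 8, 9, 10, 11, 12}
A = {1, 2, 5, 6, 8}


Aᶜ = U \ A = elements in U but not in A
U = {1, 2, 3, 4, 5, 6, 7, 8, 9, 10, 11, 12}
A = {1, 2, 5, 6, 8}
Aᶜ = {3, 4, 7, 9, 10, 11, 12}

Aᶜ = {3, 4, 7, 9, 10, 11, 12}


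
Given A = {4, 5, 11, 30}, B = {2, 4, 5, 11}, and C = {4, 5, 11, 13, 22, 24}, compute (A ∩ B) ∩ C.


A ∩ B = {4, 5, 11}
(A ∩ B) ∩ C = {4, 5, 11}

A ∩ B ∩ C = {4, 5, 11}


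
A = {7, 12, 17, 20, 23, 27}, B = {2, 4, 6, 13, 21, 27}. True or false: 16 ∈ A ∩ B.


A = {7, 12, 17, 20, 23, 27}, B = {2, 4, 6, 13, 21, 27}
A ∩ B = elements in both A and B
A ∩ B = {27}
Checking if 16 ∈ A ∩ B
16 is not in A ∩ B → False

16 ∉ A ∩ B


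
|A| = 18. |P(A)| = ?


Number of subsets = 2^n
= 2^18
= 262144

|P(A)| = 262144


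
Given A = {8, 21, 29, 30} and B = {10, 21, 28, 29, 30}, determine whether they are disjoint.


Disjoint means A ∩ B = ∅.
A ∩ B = {21, 29, 30}
A ∩ B ≠ ∅, so A and B are NOT disjoint.

No, A and B are not disjoint (A ∩ B = {21, 29, 30})


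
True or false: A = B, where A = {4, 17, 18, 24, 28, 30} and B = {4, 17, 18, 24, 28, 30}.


Two sets are equal iff they have exactly the same elements.
A = {4, 17, 18, 24, 28, 30}
B = {4, 17, 18, 24, 28, 30}
Same elements → A = B

Yes, A = B


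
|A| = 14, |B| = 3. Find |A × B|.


|A × B| = |A| × |B|
= 14 × 3
= 42

|A × B| = 42


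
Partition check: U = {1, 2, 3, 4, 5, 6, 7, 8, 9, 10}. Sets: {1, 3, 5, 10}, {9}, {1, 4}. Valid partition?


A partition requires: (1) non-empty parts, (2) pairwise disjoint, (3) union = U
Parts: {1, 3, 5, 10}, {9}, {1, 4}
Union of parts: {1, 3, 4, 5, 9, 10}
U = {1, 2, 3, 4, 5, 6, 7, 8, 9, 10}
All non-empty? True
Pairwise disjoint? False
Covers U? False

No, not a valid partition


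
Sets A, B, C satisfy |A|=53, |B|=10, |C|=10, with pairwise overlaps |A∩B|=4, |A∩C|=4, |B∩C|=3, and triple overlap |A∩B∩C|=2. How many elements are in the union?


|A∪B∪C| = |A|+|B|+|C| - |A∩B|-|A∩C|-|B∩C| + |A∩B∩C|
= 53+10+10 - 4-4-3 + 2
= 73 - 11 + 2
= 64

|A ∪ B ∪ C| = 64


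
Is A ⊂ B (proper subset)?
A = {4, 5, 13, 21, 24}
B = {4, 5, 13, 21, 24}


A ⊂ B requires: A ⊆ B AND A ≠ B.
A ⊆ B? Yes
A = B? Yes
A = B, so A is not a PROPER subset.

No, A is not a proper subset of B


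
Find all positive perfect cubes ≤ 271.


Checking each candidate:
Condition: positive perfect cubes ≤ 271
Result = {1, 8, 27, 64, 125, 216}

{1, 8, 27, 64, 125, 216}


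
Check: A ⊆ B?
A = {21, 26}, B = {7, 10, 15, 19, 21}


A ⊆ B means every element of A is in B.
Elements in A not in B: {26}
So A ⊄ B.

No, A ⊄ B


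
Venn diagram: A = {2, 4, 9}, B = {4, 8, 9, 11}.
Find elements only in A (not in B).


A = {2, 4, 9}
B = {4, 8, 9, 11}
Region: only in A (not in B)
Elements: {2}

Elements only in A (not in B): {2}


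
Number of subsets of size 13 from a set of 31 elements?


C(n,k) = n! / (k!(n-k)!)
C(31,13) = 31! / (13!18!)
= 206253075

C(31,13) = 206253075


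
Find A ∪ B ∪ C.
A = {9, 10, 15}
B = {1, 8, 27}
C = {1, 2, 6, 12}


A ∪ B = {1, 8, 9, 10, 15, 27}
(A ∪ B) ∪ C = {1, 2, 6, 8, 9, 10, 12, 15, 27}

A ∪ B ∪ C = {1, 2, 6, 8, 9, 10, 12, 15, 27}


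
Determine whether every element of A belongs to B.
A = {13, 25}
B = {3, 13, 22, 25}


A ⊆ B means every element of A is in B.
All elements of A are in B.
So A ⊆ B.

Yes, A ⊆ B


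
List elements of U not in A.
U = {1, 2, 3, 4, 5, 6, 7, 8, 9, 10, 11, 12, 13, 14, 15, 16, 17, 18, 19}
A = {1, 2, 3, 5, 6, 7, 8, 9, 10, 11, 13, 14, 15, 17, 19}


Aᶜ = U \ A = elements in U but not in A
U = {1, 2, 3, 4, 5, 6, 7, 8, 9, 10, 11, 12, 13, 14, 15, 16, 17, 18, 19}
A = {1, 2, 3, 5, 6, 7, 8, 9, 10, 11, 13, 14, 15, 17, 19}
Aᶜ = {4, 12, 16, 18}

Aᶜ = {4, 12, 16, 18}


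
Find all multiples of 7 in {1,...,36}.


Checking each candidate:
Condition: multiples of 7 in {1,...,36}
Result = {7, 14, 21, 28, 35}

{7, 14, 21, 28, 35}


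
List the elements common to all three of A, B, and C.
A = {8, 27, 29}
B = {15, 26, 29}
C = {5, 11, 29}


A ∩ B = {29}
(A ∩ B) ∩ C = {29}

A ∩ B ∩ C = {29}


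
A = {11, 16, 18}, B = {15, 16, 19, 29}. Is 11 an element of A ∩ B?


A = {11, 16, 18}, B = {15, 16, 19, 29}
A ∩ B = elements in both A and B
A ∩ B = {16}
Checking if 11 ∈ A ∩ B
11 is not in A ∩ B → False

11 ∉ A ∩ B


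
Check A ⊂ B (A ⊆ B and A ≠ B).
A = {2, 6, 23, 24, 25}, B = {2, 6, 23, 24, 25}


A ⊂ B requires: A ⊆ B AND A ≠ B.
A ⊆ B? Yes
A = B? Yes
A = B, so A is not a PROPER subset.

No, A is not a proper subset of B


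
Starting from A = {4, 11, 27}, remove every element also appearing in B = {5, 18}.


A \ B = elements in A but not in B
A = {4, 11, 27}
B = {5, 18}
Remove from A any elements in B
A \ B = {4, 11, 27}

A \ B = {4, 11, 27}


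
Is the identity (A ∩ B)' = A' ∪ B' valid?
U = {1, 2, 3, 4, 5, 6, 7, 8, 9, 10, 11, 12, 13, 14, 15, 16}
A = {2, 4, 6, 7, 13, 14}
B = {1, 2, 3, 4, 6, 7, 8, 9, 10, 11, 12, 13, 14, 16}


LHS: A ∩ B = {2, 4, 6, 7, 13, 14}
(A ∩ B)' = U \ (A ∩ B) = {1, 3, 5, 8, 9, 10, 11, 12, 15, 16}
A' = {1, 3, 5, 8, 9, 10, 11, 12, 15, 16}, B' = {5, 15}
Claimed RHS: A' ∪ B' = {1, 3, 5, 8, 9, 10, 11, 12, 15, 16}
Identity is VALID: LHS = RHS = {1, 3, 5, 8, 9, 10, 11, 12, 15, 16} ✓

Identity is valid. (A ∩ B)' = A' ∪ B' = {1, 3, 5, 8, 9, 10, 11, 12, 15, 16}


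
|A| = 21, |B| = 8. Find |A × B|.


|A × B| = |A| × |B|
= 21 × 8
= 168

|A × B| = 168


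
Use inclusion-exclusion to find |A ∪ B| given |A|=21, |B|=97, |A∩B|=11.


|A ∪ B| = |A| + |B| - |A ∩ B|
= 21 + 97 - 11
= 107

|A ∪ B| = 107


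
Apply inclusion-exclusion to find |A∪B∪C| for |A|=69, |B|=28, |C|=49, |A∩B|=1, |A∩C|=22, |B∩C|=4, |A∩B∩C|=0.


|A∪B∪C| = |A|+|B|+|C| - |A∩B|-|A∩C|-|B∩C| + |A∩B∩C|
= 69+28+49 - 1-22-4 + 0
= 146 - 27 + 0
= 119

|A ∪ B ∪ C| = 119


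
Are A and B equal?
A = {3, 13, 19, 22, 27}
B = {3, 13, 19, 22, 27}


Two sets are equal iff they have exactly the same elements.
A = {3, 13, 19, 22, 27}
B = {3, 13, 19, 22, 27}
Same elements → A = B

Yes, A = B


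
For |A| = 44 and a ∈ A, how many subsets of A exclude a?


Subsets of A avoiding a are subsets of A \ {a}, which has 43 elements.
Count = 2^(n-1) = 2^43
= 8796093022208

Number of subsets avoiding a = 8796093022208


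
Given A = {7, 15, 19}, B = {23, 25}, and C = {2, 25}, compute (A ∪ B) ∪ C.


A ∪ B = {7, 15, 19, 23, 25}
(A ∪ B) ∪ C = {2, 7, 15, 19, 23, 25}

A ∪ B ∪ C = {2, 7, 15, 19, 23, 25}


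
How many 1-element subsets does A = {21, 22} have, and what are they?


|A| = 2, so A has C(2,1) = 2 subsets of size 1.
Enumerate by choosing 1 elements from A at a time:
{21}, {22}

1-element subsets (2 total): {21}, {22}


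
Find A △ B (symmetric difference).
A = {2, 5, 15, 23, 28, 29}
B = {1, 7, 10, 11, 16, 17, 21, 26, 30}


A △ B = (A \ B) ∪ (B \ A) = elements in exactly one of A or B
A \ B = {2, 5, 15, 23, 28, 29}
B \ A = {1, 7, 10, 11, 16, 17, 21, 26, 30}
A △ B = {1, 2, 5, 7, 10, 11, 15, 16, 17, 21, 23, 26, 28, 29, 30}

A △ B = {1, 2, 5, 7, 10, 11, 15, 16, 17, 21, 23, 26, 28, 29, 30}


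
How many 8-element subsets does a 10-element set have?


C(n,k) = n! / (k!(n-k)!)
C(10,8) = 10! / (8!2!)
= 45

C(10,8) = 45


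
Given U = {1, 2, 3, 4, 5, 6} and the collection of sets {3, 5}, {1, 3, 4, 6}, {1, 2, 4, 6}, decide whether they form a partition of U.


A partition requires: (1) non-empty parts, (2) pairwise disjoint, (3) union = U
Parts: {3, 5}, {1, 3, 4, 6}, {1, 2, 4, 6}
Union of parts: {1, 2, 3, 4, 5, 6}
U = {1, 2, 3, 4, 5, 6}
All non-empty? True
Pairwise disjoint? False
Covers U? True

No, not a valid partition


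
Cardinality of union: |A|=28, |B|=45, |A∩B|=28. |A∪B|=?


|A ∪ B| = |A| + |B| - |A ∩ B|
= 28 + 45 - 28
= 45

|A ∪ B| = 45


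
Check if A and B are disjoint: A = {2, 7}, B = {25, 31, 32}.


Disjoint means A ∩ B = ∅.
A ∩ B = ∅
A ∩ B = ∅, so A and B are disjoint.

Yes, A and B are disjoint


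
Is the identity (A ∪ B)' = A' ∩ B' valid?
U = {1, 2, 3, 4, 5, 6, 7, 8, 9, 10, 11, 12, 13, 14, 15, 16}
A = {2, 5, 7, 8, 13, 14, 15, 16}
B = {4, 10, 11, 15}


LHS: A ∪ B = {2, 4, 5, 7, 8, 10, 11, 13, 14, 15, 16}
(A ∪ B)' = U \ (A ∪ B) = {1, 3, 6, 9, 12}
A' = {1, 3, 4, 6, 9, 10, 11, 12}, B' = {1, 2, 3, 5, 6, 7, 8, 9, 12, 13, 14, 16}
Claimed RHS: A' ∩ B' = {1, 3, 6, 9, 12}
Identity is VALID: LHS = RHS = {1, 3, 6, 9, 12} ✓

Identity is valid. (A ∪ B)' = A' ∩ B' = {1, 3, 6, 9, 12}


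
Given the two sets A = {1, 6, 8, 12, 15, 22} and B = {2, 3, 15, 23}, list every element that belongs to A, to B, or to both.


A ∪ B = all elements in A or B (or both)
A = {1, 6, 8, 12, 15, 22}
B = {2, 3, 15, 23}
A ∪ B = {1, 2, 3, 6, 8, 12, 15, 22, 23}

A ∪ B = {1, 2, 3, 6, 8, 12, 15, 22, 23}


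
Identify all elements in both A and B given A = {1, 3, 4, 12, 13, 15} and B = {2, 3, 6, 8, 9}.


A = {1, 3, 4, 12, 13, 15}
B = {2, 3, 6, 8, 9}
Region: in both A and B
Elements: {3}

Elements in both A and B: {3}


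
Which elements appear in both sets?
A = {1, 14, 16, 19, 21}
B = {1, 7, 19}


A ∩ B = elements in both A and B
A = {1, 14, 16, 19, 21}
B = {1, 7, 19}
A ∩ B = {1, 19}

A ∩ B = {1, 19}


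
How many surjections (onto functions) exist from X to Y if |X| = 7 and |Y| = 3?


n = |X| = 7, k = |Y| = 3. Surjections via inclusion-exclusion:
S(n,k) = Σ(-1)^i × C(k,i) × (k-i)^n, i=0 to k
i=0: (-1)^0×C(3,0)×3^7 = 2187
i=1: (-1)^1×C(3,1)×2^7 = -384
i=2: (-1)^2×C(3,2)×1^7 = 3
i=3: (-1)^3×C(3,3)×0^7 = 0
Total = 1806

Number of surjections = 1806


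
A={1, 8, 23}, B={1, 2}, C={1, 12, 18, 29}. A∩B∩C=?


A ∩ B = {1}
(A ∩ B) ∩ C = {1}

A ∩ B ∩ C = {1}


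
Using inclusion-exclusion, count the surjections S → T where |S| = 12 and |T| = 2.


n = |S| = 12, k = |T| = 2. Surjections via inclusion-exclusion:
S(n,k) = Σ(-1)^i × C(k,i) × (k-i)^n, i=0 to k
i=0: (-1)^0×C(2,0)×2^12 = 4096
i=1: (-1)^1×C(2,1)×1^12 = -2
i=2: (-1)^2×C(2,2)×0^12 = 0
Total = 4094

Number of surjections = 4094


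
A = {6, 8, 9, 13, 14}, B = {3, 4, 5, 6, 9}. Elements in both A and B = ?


A = {6, 8, 9, 13, 14}
B = {3, 4, 5, 6, 9}
Region: in both A and B
Elements: {6, 9}

Elements in both A and B: {6, 9}


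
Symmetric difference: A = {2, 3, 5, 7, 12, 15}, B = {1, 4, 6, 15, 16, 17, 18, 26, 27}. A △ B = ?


A △ B = (A \ B) ∪ (B \ A) = elements in exactly one of A or B
A \ B = {2, 3, 5, 7, 12}
B \ A = {1, 4, 6, 16, 17, 18, 26, 27}
A △ B = {1, 2, 3, 4, 5, 6, 7, 12, 16, 17, 18, 26, 27}

A △ B = {1, 2, 3, 4, 5, 6, 7, 12, 16, 17, 18, 26, 27}


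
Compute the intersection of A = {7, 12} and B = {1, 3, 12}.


A ∩ B = elements in both A and B
A = {7, 12}
B = {1, 3, 12}
A ∩ B = {12}

A ∩ B = {12}


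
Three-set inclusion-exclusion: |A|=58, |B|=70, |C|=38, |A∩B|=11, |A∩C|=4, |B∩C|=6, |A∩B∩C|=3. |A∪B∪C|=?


|A∪B∪C| = |A|+|B|+|C| - |A∩B|-|A∩C|-|B∩C| + |A∩B∩C|
= 58+70+38 - 11-4-6 + 3
= 166 - 21 + 3
= 148

|A ∪ B ∪ C| = 148


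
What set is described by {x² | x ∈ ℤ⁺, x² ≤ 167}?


Checking each candidate:
Condition: positive perfect squares ≤ 167
Result = {1, 4, 9, 16, 25, 36, 49, 64, 81, 100, 121, 144}

{1, 4, 9, 16, 25, 36, 49, 64, 81, 100, 121, 144}


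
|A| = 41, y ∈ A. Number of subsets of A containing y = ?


Subsets of A containing y correspond to subsets of A \ {y}, which has 40 elements.
Count = 2^(n-1) = 2^40
= 1099511627776

Number of subsets containing y = 1099511627776


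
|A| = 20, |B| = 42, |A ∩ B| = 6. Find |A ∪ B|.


|A ∪ B| = |A| + |B| - |A ∩ B|
= 20 + 42 - 6
= 56

|A ∪ B| = 56


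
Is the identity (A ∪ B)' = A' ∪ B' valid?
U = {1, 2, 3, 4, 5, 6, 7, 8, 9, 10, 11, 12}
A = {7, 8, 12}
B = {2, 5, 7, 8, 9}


LHS: A ∪ B = {2, 5, 7, 8, 9, 12}
(A ∪ B)' = U \ (A ∪ B) = {1, 3, 4, 6, 10, 11}
A' = {1, 2, 3, 4, 5, 6, 9, 10, 11}, B' = {1, 3, 4, 6, 10, 11, 12}
Claimed RHS: A' ∪ B' = {1, 2, 3, 4, 5, 6, 9, 10, 11, 12}
Identity is INVALID: LHS = {1, 3, 4, 6, 10, 11} but the RHS claimed here equals {1, 2, 3, 4, 5, 6, 9, 10, 11, 12}. The correct form is (A ∪ B)' = A' ∩ B'.

Identity is invalid: (A ∪ B)' = {1, 3, 4, 6, 10, 11} but A' ∪ B' = {1, 2, 3, 4, 5, 6, 9, 10, 11, 12}. The correct De Morgan law is (A ∪ B)' = A' ∩ B'.


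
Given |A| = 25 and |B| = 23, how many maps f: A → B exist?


Each of |A| = 25 inputs maps to any of |B| = 23 outputs.
# functions = |B|^|A| = 23^25
= 11045767571919545466173812409689943

Number of functions = 11045767571919545466173812409689943


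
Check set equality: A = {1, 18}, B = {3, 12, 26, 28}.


Two sets are equal iff they have exactly the same elements.
A = {1, 18}
B = {3, 12, 26, 28}
Differences: {1, 3, 12, 18, 26, 28}
A ≠ B

No, A ≠ B


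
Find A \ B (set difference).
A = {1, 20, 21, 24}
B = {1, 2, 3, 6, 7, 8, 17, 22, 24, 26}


A \ B = elements in A but not in B
A = {1, 20, 21, 24}
B = {1, 2, 3, 6, 7, 8, 17, 22, 24, 26}
Remove from A any elements in B
A \ B = {20, 21}

A \ B = {20, 21}


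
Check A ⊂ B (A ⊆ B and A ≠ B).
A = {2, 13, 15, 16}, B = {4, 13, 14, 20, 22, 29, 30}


A ⊂ B requires: A ⊆ B AND A ≠ B.
A ⊆ B? No
A ⊄ B, so A is not a proper subset.

No, A is not a proper subset of B


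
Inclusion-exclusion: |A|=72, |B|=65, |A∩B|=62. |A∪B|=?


|A ∪ B| = |A| + |B| - |A ∩ B|
= 72 + 65 - 62
= 75

|A ∪ B| = 75


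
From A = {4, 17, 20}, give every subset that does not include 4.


A subset of A that omits 4 is a subset of A \ {4}, so there are 2^(n-1) = 2^2 = 4 of them.
Subsets excluding 4: ∅, {17}, {20}, {17, 20}

Subsets excluding 4 (4 total): ∅, {17}, {20}, {17, 20}


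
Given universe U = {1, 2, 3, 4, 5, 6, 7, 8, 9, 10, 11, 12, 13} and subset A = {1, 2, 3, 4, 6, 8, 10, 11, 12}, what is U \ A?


Aᶜ = U \ A = elements in U but not in A
U = {1, 2, 3, 4, 5, 6, 7, 8, 9, 10, 11, 12, 13}
A = {1, 2, 3, 4, 6, 8, 10, 11, 12}
Aᶜ = {5, 7, 9, 13}

Aᶜ = {5, 7, 9, 13}


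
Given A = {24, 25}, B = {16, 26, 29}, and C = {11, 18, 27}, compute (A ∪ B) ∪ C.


A ∪ B = {16, 24, 25, 26, 29}
(A ∪ B) ∪ C = {11, 16, 18, 24, 25, 26, 27, 29}

A ∪ B ∪ C = {11, 16, 18, 24, 25, 26, 27, 29}


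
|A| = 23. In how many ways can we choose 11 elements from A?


C(n,k) = n! / (k!(n-k)!)
C(23,11) = 23! / (11!12!)
= 1352078

C(23,11) = 1352078


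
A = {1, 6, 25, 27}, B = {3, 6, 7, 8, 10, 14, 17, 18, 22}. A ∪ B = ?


A ∪ B = all elements in A or B (or both)
A = {1, 6, 25, 27}
B = {3, 6, 7, 8, 10, 14, 17, 18, 22}
A ∪ B = {1, 3, 6, 7, 8, 10, 14, 17, 18, 22, 25, 27}

A ∪ B = {1, 3, 6, 7, 8, 10, 14, 17, 18, 22, 25, 27}


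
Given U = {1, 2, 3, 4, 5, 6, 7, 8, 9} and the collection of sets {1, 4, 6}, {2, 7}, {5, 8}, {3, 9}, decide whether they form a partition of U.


A partition requires: (1) non-empty parts, (2) pairwise disjoint, (3) union = U
Parts: {1, 4, 6}, {2, 7}, {5, 8}, {3, 9}
Union of parts: {1, 2, 3, 4, 5, 6, 7, 8, 9}
U = {1, 2, 3, 4, 5, 6, 7, 8, 9}
All non-empty? True
Pairwise disjoint? True
Covers U? True

Yes, valid partition


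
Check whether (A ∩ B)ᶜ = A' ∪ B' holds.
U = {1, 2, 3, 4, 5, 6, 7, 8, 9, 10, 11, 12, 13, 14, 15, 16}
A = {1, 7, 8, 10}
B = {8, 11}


LHS: A ∩ B = {8}
(A ∩ B)' = U \ (A ∩ B) = {1, 2, 3, 4, 5, 6, 7, 9, 10, 11, 12, 13, 14, 15, 16}
A' = {2, 3, 4, 5, 6, 9, 11, 12, 13, 14, 15, 16}, B' = {1, 2, 3, 4, 5, 6, 7, 9, 10, 12, 13, 14, 15, 16}
Claimed RHS: A' ∪ B' = {1, 2, 3, 4, 5, 6, 7, 9, 10, 11, 12, 13, 14, 15, 16}
Identity is VALID: LHS = RHS = {1, 2, 3, 4, 5, 6, 7, 9, 10, 11, 12, 13, 14, 15, 16} ✓

Identity is valid. (A ∩ B)' = A' ∪ B' = {1, 2, 3, 4, 5, 6, 7, 9, 10, 11, 12, 13, 14, 15, 16}


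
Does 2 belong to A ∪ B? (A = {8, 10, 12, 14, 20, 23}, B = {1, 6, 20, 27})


A = {8, 10, 12, 14, 20, 23}, B = {1, 6, 20, 27}
A ∪ B = all elements in A or B
A ∪ B = {1, 6, 8, 10, 12, 14, 20, 23, 27}
Checking if 2 ∈ A ∪ B
2 is not in A ∪ B → False

2 ∉ A ∪ B


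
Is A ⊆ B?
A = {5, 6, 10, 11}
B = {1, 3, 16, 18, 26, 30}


A ⊆ B means every element of A is in B.
Elements in A not in B: {5, 6, 10, 11}
So A ⊄ B.

No, A ⊄ B


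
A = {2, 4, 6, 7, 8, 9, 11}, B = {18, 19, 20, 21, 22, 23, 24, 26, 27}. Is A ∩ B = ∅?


Disjoint means A ∩ B = ∅.
A ∩ B = ∅
A ∩ B = ∅, so A and B are disjoint.

Yes, A and B are disjoint


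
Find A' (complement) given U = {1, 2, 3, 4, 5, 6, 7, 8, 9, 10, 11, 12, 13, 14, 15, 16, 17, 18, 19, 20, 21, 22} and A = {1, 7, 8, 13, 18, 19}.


Aᶜ = U \ A = elements in U but not in A
U = {1, 2, 3, 4, 5, 6, 7, 8, 9, 10, 11, 12, 13, 14, 15, 16, 17, 18, 19, 20, 21, 22}
A = {1, 7, 8, 13, 18, 19}
Aᶜ = {2, 3, 4, 5, 6, 9, 10, 11, 12, 14, 15, 16, 17, 20, 21, 22}

Aᶜ = {2, 3, 4, 5, 6, 9, 10, 11, 12, 14, 15, 16, 17, 20, 21, 22}


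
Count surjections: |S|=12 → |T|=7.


n = |S| = 12, k = |T| = 7. Surjections via inclusion-exclusion:
S(n,k) = Σ(-1)^i × C(k,i) × (k-i)^n, i=0 to k
i=0: (-1)^0×C(7,0)×7^12 = 13841287201
i=1: (-1)^1×C(7,1)×6^12 = -15237476352
i=2: (-1)^2×C(7,2)×5^12 = 5126953125
i=3: (-1)^3×C(7,3)×4^12 = -587202560
i=4: (-1)^4×C(7,4)×3^12 = 18600435
i=5: (-1)^5×C(7,5)×2^12 = -86016
i=6: (-1)^6×C(7,6)×1^12 = 7
i=7: (-1)^7×C(7,7)×0^12 = 0
Total = 3162075840

Number of surjections = 3162075840


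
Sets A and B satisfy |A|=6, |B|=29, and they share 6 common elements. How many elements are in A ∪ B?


|A ∪ B| = |A| + |B| - |A ∩ B|
= 6 + 29 - 6
= 29

|A ∪ B| = 29


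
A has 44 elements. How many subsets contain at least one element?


Total subsets = 2^n = 2^44 = 17592186044416
Non-empty subsets exclude the empty set: 2^n - 1
= 17592186044416 - 1
= 17592186044415

Number of non-empty subsets = 17592186044415


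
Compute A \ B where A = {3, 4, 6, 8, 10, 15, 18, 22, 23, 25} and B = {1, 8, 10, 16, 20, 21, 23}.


A \ B = elements in A but not in B
A = {3, 4, 6, 8, 10, 15, 18, 22, 23, 25}
B = {1, 8, 10, 16, 20, 21, 23}
Remove from A any elements in B
A \ B = {3, 4, 6, 15, 18, 22, 25}

A \ B = {3, 4, 6, 15, 18, 22, 25}


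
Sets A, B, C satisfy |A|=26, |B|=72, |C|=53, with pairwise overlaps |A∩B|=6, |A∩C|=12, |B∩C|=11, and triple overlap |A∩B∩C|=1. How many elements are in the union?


|A∪B∪C| = |A|+|B|+|C| - |A∩B|-|A∩C|-|B∩C| + |A∩B∩C|
= 26+72+53 - 6-12-11 + 1
= 151 - 29 + 1
= 123

|A ∪ B ∪ C| = 123


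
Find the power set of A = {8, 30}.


|A| = 2, so |P(A)| = 2^2 = 4
Enumerate subsets by cardinality (0 to 2):
∅, {8}, {30}, {8, 30}

P(A) has 4 subsets: ∅, {8}, {30}, {8, 30}


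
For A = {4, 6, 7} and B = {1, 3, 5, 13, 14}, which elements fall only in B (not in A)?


A = {4, 6, 7}
B = {1, 3, 5, 13, 14}
Region: only in B (not in A)
Elements: {1, 3, 5, 13, 14}

Elements only in B (not in A): {1, 3, 5, 13, 14}


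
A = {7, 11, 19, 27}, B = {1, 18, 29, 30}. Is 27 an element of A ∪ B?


A = {7, 11, 19, 27}, B = {1, 18, 29, 30}
A ∪ B = all elements in A or B
A ∪ B = {1, 7, 11, 18, 19, 27, 29, 30}
Checking if 27 ∈ A ∪ B
27 is in A ∪ B → True

27 ∈ A ∪ B


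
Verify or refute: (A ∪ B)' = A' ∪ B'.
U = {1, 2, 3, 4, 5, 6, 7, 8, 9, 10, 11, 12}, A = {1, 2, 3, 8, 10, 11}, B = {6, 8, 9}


LHS: A ∪ B = {1, 2, 3, 6, 8, 9, 10, 11}
(A ∪ B)' = U \ (A ∪ B) = {4, 5, 7, 12}
A' = {4, 5, 6, 7, 9, 12}, B' = {1, 2, 3, 4, 5, 7, 10, 11, 12}
Claimed RHS: A' ∪ B' = {1, 2, 3, 4, 5, 6, 7, 9, 10, 11, 12}
Identity is INVALID: LHS = {4, 5, 7, 12} but the RHS claimed here equals {1, 2, 3, 4, 5, 6, 7, 9, 10, 11, 12}. The correct form is (A ∪ B)' = A' ∩ B'.

Identity is invalid: (A ∪ B)' = {4, 5, 7, 12} but A' ∪ B' = {1, 2, 3, 4, 5, 6, 7, 9, 10, 11, 12}. The correct De Morgan law is (A ∪ B)' = A' ∩ B'.


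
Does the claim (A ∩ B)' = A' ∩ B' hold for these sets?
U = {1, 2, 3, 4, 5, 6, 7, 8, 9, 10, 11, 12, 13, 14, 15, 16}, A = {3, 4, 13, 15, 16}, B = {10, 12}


LHS: A ∩ B = ∅
(A ∩ B)' = U \ (A ∩ B) = {1, 2, 3, 4, 5, 6, 7, 8, 9, 10, 11, 12, 13, 14, 15, 16}
A' = {1, 2, 5, 6, 7, 8, 9, 10, 11, 12, 14}, B' = {1, 2, 3, 4, 5, 6, 7, 8, 9, 11, 13, 14, 15, 16}
Claimed RHS: A' ∩ B' = {1, 2, 5, 6, 7, 8, 9, 11, 14}
Identity is INVALID: LHS = {1, 2, 3, 4, 5, 6, 7, 8, 9, 10, 11, 12, 13, 14, 15, 16} but the RHS claimed here equals {1, 2, 5, 6, 7, 8, 9, 11, 14}. The correct form is (A ∩ B)' = A' ∪ B'.

Identity is invalid: (A ∩ B)' = {1, 2, 3, 4, 5, 6, 7, 8, 9, 10, 11, 12, 13, 14, 15, 16} but A' ∩ B' = {1, 2, 5, 6, 7, 8, 9, 11, 14}. The correct De Morgan law is (A ∩ B)' = A' ∪ B'.


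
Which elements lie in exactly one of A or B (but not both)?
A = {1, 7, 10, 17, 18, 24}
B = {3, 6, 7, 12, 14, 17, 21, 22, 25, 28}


A △ B = (A \ B) ∪ (B \ A) = elements in exactly one of A or B
A \ B = {1, 10, 18, 24}
B \ A = {3, 6, 12, 14, 21, 22, 25, 28}
A △ B = {1, 3, 6, 10, 12, 14, 18, 21, 22, 24, 25, 28}

A △ B = {1, 3, 6, 10, 12, 14, 18, 21, 22, 24, 25, 28}


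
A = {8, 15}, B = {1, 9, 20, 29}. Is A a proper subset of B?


A ⊂ B requires: A ⊆ B AND A ≠ B.
A ⊆ B? No
A ⊄ B, so A is not a proper subset.

No, A is not a proper subset of B


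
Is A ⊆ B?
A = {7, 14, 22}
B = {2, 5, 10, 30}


A ⊆ B means every element of A is in B.
Elements in A not in B: {7, 14, 22}
So A ⊄ B.

No, A ⊄ B


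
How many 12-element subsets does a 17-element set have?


C(n,k) = n! / (k!(n-k)!)
C(17,12) = 17! / (12!5!)
= 6188

C(17,12) = 6188


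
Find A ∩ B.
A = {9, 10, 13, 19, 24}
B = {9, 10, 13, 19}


A ∩ B = elements in both A and B
A = {9, 10, 13, 19, 24}
B = {9, 10, 13, 19}
A ∩ B = {9, 10, 13, 19}

A ∩ B = {9, 10, 13, 19}


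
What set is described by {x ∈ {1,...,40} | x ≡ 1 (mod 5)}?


Checking each candidate:
Condition: x in {1,...,40} with x ≡ 1 (mod 5)
Result = {1, 6, 11, 16, 21, 26, 31, 36}

{1, 6, 11, 16, 21, 26, 31, 36}


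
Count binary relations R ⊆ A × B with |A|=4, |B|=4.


A relation from A to B is any subset of A × B.
|A × B| = 4 × 4 = 16
# relations = 2^|A × B| = 2^16 = 65536

Number of relations = 65536


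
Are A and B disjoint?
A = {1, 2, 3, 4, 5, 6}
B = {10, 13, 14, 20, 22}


Disjoint means A ∩ B = ∅.
A ∩ B = ∅
A ∩ B = ∅, so A and B are disjoint.

Yes, A and B are disjoint


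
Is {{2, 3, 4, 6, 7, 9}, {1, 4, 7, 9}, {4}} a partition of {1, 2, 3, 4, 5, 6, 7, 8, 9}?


A partition requires: (1) non-empty parts, (2) pairwise disjoint, (3) union = U
Parts: {2, 3, 4, 6, 7, 9}, {1, 4, 7, 9}, {4}
Union of parts: {1, 2, 3, 4, 6, 7, 9}
U = {1, 2, 3, 4, 5, 6, 7, 8, 9}
All non-empty? True
Pairwise disjoint? False
Covers U? False

No, not a valid partition


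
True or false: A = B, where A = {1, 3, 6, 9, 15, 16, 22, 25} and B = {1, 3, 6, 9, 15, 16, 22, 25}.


Two sets are equal iff they have exactly the same elements.
A = {1, 3, 6, 9, 15, 16, 22, 25}
B = {1, 3, 6, 9, 15, 16, 22, 25}
Same elements → A = B

Yes, A = B


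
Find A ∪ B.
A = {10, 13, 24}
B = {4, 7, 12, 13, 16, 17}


A ∪ B = all elements in A or B (or both)
A = {10, 13, 24}
B = {4, 7, 12, 13, 16, 17}
A ∪ B = {4, 7, 10, 12, 13, 16, 17, 24}

A ∪ B = {4, 7, 10, 12, 13, 16, 17, 24}


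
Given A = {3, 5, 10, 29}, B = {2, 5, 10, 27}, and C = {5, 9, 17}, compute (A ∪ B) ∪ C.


A ∪ B = {2, 3, 5, 10, 27, 29}
(A ∪ B) ∪ C = {2, 3, 5, 9, 10, 17, 27, 29}

A ∪ B ∪ C = {2, 3, 5, 9, 10, 17, 27, 29}


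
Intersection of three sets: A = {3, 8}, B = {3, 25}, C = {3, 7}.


A ∩ B = {3}
(A ∩ B) ∩ C = {3}

A ∩ B ∩ C = {3}


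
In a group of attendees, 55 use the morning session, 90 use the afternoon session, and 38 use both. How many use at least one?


|A ∪ B| = |A| + |B| - |A ∩ B|
= 55 + 90 - 38
= 107

|A ∪ B| = 107


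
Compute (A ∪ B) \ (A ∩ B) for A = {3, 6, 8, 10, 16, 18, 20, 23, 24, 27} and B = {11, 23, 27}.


A △ B = (A \ B) ∪ (B \ A) = elements in exactly one of A or B
A \ B = {3, 6, 8, 10, 16, 18, 20, 24}
B \ A = {11}
A △ B = {3, 6, 8, 10, 11, 16, 18, 20, 24}

A △ B = {3, 6, 8, 10, 11, 16, 18, 20, 24}


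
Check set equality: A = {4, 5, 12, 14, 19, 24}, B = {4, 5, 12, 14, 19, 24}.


Two sets are equal iff they have exactly the same elements.
A = {4, 5, 12, 14, 19, 24}
B = {4, 5, 12, 14, 19, 24}
Same elements → A = B

Yes, A = B


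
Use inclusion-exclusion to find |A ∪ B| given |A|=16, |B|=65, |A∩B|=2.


|A ∪ B| = |A| + |B| - |A ∩ B|
= 16 + 65 - 2
= 79

|A ∪ B| = 79


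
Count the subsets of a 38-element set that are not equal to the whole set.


Total subsets = 2^n = 2^38 = 274877906944
Proper subsets exclude the set itself: 2^n - 1
= 274877906944 - 1
= 274877906943

Number of proper subsets = 274877906943


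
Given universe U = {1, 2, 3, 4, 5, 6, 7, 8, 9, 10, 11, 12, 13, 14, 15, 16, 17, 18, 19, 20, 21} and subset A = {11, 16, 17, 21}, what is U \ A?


Aᶜ = U \ A = elements in U but not in A
U = {1, 2, 3, 4, 5, 6, 7, 8, 9, 10, 11, 12, 13, 14, 15, 16, 17, 18, 19, 20, 21}
A = {11, 16, 17, 21}
Aᶜ = {1, 2, 3, 4, 5, 6, 7, 8, 9, 10, 12, 13, 14, 15, 18, 19, 20}

Aᶜ = {1, 2, 3, 4, 5, 6, 7, 8, 9, 10, 12, 13, 14, 15, 18, 19, 20}


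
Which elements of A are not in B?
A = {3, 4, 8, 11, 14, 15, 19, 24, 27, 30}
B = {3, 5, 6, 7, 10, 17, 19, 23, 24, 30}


A \ B = elements in A but not in B
A = {3, 4, 8, 11, 14, 15, 19, 24, 27, 30}
B = {3, 5, 6, 7, 10, 17, 19, 23, 24, 30}
Remove from A any elements in B
A \ B = {4, 8, 11, 14, 15, 27}

A \ B = {4, 8, 11, 14, 15, 27}


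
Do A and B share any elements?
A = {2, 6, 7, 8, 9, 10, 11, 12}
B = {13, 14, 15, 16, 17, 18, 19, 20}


Disjoint means A ∩ B = ∅.
A ∩ B = ∅
A ∩ B = ∅, so A and B are disjoint.

No — A and B share no elements (A ∩ B = ∅), so they are disjoint


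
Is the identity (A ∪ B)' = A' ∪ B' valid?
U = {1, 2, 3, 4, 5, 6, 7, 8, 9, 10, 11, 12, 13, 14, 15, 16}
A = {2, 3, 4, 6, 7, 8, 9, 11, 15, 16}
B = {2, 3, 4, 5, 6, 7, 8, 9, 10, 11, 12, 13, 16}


LHS: A ∪ B = {2, 3, 4, 5, 6, 7, 8, 9, 10, 11, 12, 13, 15, 16}
(A ∪ B)' = U \ (A ∪ B) = {1, 14}
A' = {1, 5, 10, 12, 13, 14}, B' = {1, 14, 15}
Claimed RHS: A' ∪ B' = {1, 5, 10, 12, 13, 14, 15}
Identity is INVALID: LHS = {1, 14} but the RHS claimed here equals {1, 5, 10, 12, 13, 14, 15}. The correct form is (A ∪ B)' = A' ∩ B'.

Identity is invalid: (A ∪ B)' = {1, 14} but A' ∪ B' = {1, 5, 10, 12, 13, 14, 15}. The correct De Morgan law is (A ∪ B)' = A' ∩ B'.


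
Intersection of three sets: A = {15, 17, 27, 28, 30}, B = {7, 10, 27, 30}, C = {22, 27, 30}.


A ∩ B = {27, 30}
(A ∩ B) ∩ C = {27, 30}

A ∩ B ∩ C = {27, 30}


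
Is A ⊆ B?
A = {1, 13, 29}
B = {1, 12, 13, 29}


A ⊆ B means every element of A is in B.
All elements of A are in B.
So A ⊆ B.

Yes, A ⊆ B


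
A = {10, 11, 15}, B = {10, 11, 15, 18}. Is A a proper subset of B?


A ⊂ B requires: A ⊆ B AND A ≠ B.
A ⊆ B? Yes
A = B? No
A ⊂ B: Yes (A is a proper subset of B)

Yes, A ⊂ B


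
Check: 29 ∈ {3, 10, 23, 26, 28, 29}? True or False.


A = {3, 10, 23, 26, 28, 29}
Checking if 29 is in A
29 is in A → True

29 ∈ A


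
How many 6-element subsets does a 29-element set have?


C(n,k) = n! / (k!(n-k)!)
C(29,6) = 29! / (6!23!)
= 475020

C(29,6) = 475020


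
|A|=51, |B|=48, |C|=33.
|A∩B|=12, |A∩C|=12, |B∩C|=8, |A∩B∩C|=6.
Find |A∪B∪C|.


|A∪B∪C| = |A|+|B|+|C| - |A∩B|-|A∩C|-|B∩C| + |A∩B∩C|
= 51+48+33 - 12-12-8 + 6
= 132 - 32 + 6
= 106

|A ∪ B ∪ C| = 106


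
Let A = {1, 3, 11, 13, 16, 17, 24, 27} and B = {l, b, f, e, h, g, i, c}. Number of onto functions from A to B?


n = |A| = 8, k = |B| = 8. Surjections via inclusion-exclusion:
S(n,k) = Σ(-1)^i × C(k,i) × (k-i)^n, i=0 to k
i=0: (-1)^0×C(8,0)×8^8 = 16777216
i=1: (-1)^1×C(8,1)×7^8 = -46118408
i=2: (-1)^2×C(8,2)×6^8 = 47029248
i=3: (-1)^3×C(8,3)×5^8 = -21875000
i=4: (-1)^4×C(8,4)×4^8 = 4587520
i=5: (-1)^5×C(8,5)×3^8 = -367416
i=6: (-1)^6×C(8,6)×2^8 = 7168
i=7: (-1)^7×C(8,7)×1^8 = -8
i=8: (-1)^8×C(8,8)×0^8 = 0
Total = 40320

Number of surjections = 40320


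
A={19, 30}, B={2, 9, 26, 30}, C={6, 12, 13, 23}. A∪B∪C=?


A ∪ B = {2, 9, 19, 26, 30}
(A ∪ B) ∪ C = {2, 6, 9, 12, 13, 19, 23, 26, 30}

A ∪ B ∪ C = {2, 6, 9, 12, 13, 19, 23, 26, 30}


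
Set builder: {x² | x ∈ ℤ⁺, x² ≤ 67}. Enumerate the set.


Checking each candidate:
Condition: positive perfect squares ≤ 67
Result = {1, 4, 9, 16, 25, 36, 49, 64}

{1, 4, 9, 16, 25, 36, 49, 64}


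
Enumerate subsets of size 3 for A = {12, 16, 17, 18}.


|A| = 4, so A has C(4,3) = 4 subsets of size 3.
Enumerate by choosing 3 elements from A at a time:
{12, 16, 17}, {12, 16, 18}, {12, 17, 18}, {16, 17, 18}

3-element subsets (4 total): {12, 16, 17}, {12, 16, 18}, {12, 17, 18}, {16, 17, 18}


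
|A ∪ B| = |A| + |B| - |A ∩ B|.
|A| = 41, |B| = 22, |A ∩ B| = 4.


|A ∪ B| = |A| + |B| - |A ∩ B|
= 41 + 22 - 4
= 59

|A ∪ B| = 59


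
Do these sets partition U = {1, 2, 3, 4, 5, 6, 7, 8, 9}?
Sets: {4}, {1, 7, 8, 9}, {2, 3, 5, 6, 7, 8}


A partition requires: (1) non-empty parts, (2) pairwise disjoint, (3) union = U
Parts: {4}, {1, 7, 8, 9}, {2, 3, 5, 6, 7, 8}
Union of parts: {1, 2, 3, 4, 5, 6, 7, 8, 9}
U = {1, 2, 3, 4, 5, 6, 7, 8, 9}
All non-empty? True
Pairwise disjoint? False
Covers U? True

No, not a valid partition


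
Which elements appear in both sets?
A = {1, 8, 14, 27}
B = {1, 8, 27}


A ∩ B = elements in both A and B
A = {1, 8, 14, 27}
B = {1, 8, 27}
A ∩ B = {1, 8, 27}

A ∩ B = {1, 8, 27}


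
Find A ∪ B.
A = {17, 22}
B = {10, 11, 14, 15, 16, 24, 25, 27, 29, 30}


A ∪ B = all elements in A or B (or both)
A = {17, 22}
B = {10, 11, 14, 15, 16, 24, 25, 27, 29, 30}
A ∪ B = {10, 11, 14, 15, 16, 17, 22, 24, 25, 27, 29, 30}

A ∪ B = {10, 11, 14, 15, 16, 17, 22, 24, 25, 27, 29, 30}


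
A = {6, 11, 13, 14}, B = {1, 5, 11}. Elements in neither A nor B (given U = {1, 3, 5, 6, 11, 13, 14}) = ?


A = {6, 11, 13, 14}
B = {1, 5, 11}
Region: in neither A nor B (given U = {1, 3, 5, 6, 11, 13, 14})
Elements: {3}

Elements in neither A nor B (given U = {1, 3, 5, 6, 11, 13, 14}): {3}


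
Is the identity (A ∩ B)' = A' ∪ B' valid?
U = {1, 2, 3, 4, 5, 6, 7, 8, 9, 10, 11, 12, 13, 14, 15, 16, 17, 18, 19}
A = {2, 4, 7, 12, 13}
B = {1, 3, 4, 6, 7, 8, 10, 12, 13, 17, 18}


LHS: A ∩ B = {4, 7, 12, 13}
(A ∩ B)' = U \ (A ∩ B) = {1, 2, 3, 5, 6, 8, 9, 10, 11, 14, 15, 16, 17, 18, 19}
A' = {1, 3, 5, 6, 8, 9, 10, 11, 14, 15, 16, 17, 18, 19}, B' = {2, 5, 9, 11, 14, 15, 16, 19}
Claimed RHS: A' ∪ B' = {1, 2, 3, 5, 6, 8, 9, 10, 11, 14, 15, 16, 17, 18, 19}
Identity is VALID: LHS = RHS = {1, 2, 3, 5, 6, 8, 9, 10, 11, 14, 15, 16, 17, 18, 19} ✓

Identity is valid. (A ∩ B)' = A' ∪ B' = {1, 2, 3, 5, 6, 8, 9, 10, 11, 14, 15, 16, 17, 18, 19}


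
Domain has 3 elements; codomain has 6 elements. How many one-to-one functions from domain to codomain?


An injection sends each of |A| = 3 inputs to a distinct output in B.
# injections = |B|·(|B|-1)·…·(|B|-|A|+1) = 6! / (6 - 3)!
= 6 × 5 × 4
= 120

Number of injections = 120


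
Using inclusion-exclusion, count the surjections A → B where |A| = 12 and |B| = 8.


n = |A| = 12, k = |B| = 8. Surjections via inclusion-exclusion:
S(n,k) = Σ(-1)^i × C(k,i) × (k-i)^n, i=0 to k
i=0: (-1)^0×C(8,0)×8^12 = 68719476736
i=1: (-1)^1×C(8,1)×7^12 = -110730297608
i=2: (-1)^2×C(8,2)×6^12 = 60949905408
i=3: (-1)^3×C(8,3)×5^12 = -13671875000
i=4: (-1)^4×C(8,4)×4^12 = 1174405120
i=5: (-1)^5×C(8,5)×3^12 = -29760696
i=6: (-1)^6×C(8,6)×2^12 = 114688
i=7: (-1)^7×C(8,7)×1^12 = -8
i=8: (-1)^8×C(8,8)×0^12 = 0
Total = 6411968640

Number of surjections = 6411968640


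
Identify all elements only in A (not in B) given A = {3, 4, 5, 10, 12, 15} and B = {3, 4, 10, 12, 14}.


A = {3, 4, 5, 10, 12, 15}
B = {3, 4, 10, 12, 14}
Region: only in A (not in B)
Elements: {5, 15}

Elements only in A (not in B): {5, 15}


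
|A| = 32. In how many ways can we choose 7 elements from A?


C(n,k) = n! / (k!(n-k)!)
C(32,7) = 32! / (7!25!)
= 3365856

C(32,7) = 3365856


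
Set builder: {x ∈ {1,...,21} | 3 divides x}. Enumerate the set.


Checking each candidate:
Condition: multiples of 3 in {1,...,21}
Result = {3, 6, 9, 12, 15, 18, 21}

{3, 6, 9, 12, 15, 18, 21}


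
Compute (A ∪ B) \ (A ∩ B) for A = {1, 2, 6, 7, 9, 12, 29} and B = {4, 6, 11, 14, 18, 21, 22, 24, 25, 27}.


A △ B = (A \ B) ∪ (B \ A) = elements in exactly one of A or B
A \ B = {1, 2, 7, 9, 12, 29}
B \ A = {4, 11, 14, 18, 21, 22, 24, 25, 27}
A △ B = {1, 2, 4, 7, 9, 11, 12, 14, 18, 21, 22, 24, 25, 27, 29}

A △ B = {1, 2, 4, 7, 9, 11, 12, 14, 18, 21, 22, 24, 25, 27, 29}


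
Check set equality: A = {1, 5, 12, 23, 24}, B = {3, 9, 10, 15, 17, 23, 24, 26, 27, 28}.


Two sets are equal iff they have exactly the same elements.
A = {1, 5, 12, 23, 24}
B = {3, 9, 10, 15, 17, 23, 24, 26, 27, 28}
Differences: {1, 3, 5, 9, 10, 12, 15, 17, 26, 27, 28}
A ≠ B

No, A ≠ B


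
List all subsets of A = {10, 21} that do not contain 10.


A subset of A that omits 10 is a subset of A \ {10}, so there are 2^(n-1) = 2^1 = 2 of them.
Subsets excluding 10: ∅, {21}

Subsets excluding 10 (2 total): ∅, {21}


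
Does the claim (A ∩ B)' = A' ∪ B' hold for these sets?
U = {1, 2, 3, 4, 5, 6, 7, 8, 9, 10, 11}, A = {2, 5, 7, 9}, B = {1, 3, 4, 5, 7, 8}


LHS: A ∩ B = {5, 7}
(A ∩ B)' = U \ (A ∩ B) = {1, 2, 3, 4, 6, 8, 9, 10, 11}
A' = {1, 3, 4, 6, 8, 10, 11}, B' = {2, 6, 9, 10, 11}
Claimed RHS: A' ∪ B' = {1, 2, 3, 4, 6, 8, 9, 10, 11}
Identity is VALID: LHS = RHS = {1, 2, 3, 4, 6, 8, 9, 10, 11} ✓

Identity is valid. (A ∩ B)' = A' ∪ B' = {1, 2, 3, 4, 6, 8, 9, 10, 11}


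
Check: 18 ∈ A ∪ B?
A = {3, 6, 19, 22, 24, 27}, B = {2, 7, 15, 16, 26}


A = {3, 6, 19, 22, 24, 27}, B = {2, 7, 15, 16, 26}
A ∪ B = all elements in A or B
A ∪ B = {2, 3, 6, 7, 15, 16, 19, 22, 24, 26, 27}
Checking if 18 ∈ A ∪ B
18 is not in A ∪ B → False

18 ∉ A ∪ B


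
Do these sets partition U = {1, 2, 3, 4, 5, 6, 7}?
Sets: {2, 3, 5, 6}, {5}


A partition requires: (1) non-empty parts, (2) pairwise disjoint, (3) union = U
Parts: {2, 3, 5, 6}, {5}
Union of parts: {2, 3, 5, 6}
U = {1, 2, 3, 4, 5, 6, 7}
All non-empty? True
Pairwise disjoint? False
Covers U? False

No, not a valid partition


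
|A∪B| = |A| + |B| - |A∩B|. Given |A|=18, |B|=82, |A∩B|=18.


|A ∪ B| = |A| + |B| - |A ∩ B|
= 18 + 82 - 18
= 82

|A ∪ B| = 82


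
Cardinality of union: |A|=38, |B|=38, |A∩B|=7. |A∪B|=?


|A ∪ B| = |A| + |B| - |A ∩ B|
= 38 + 38 - 7
= 69

|A ∪ B| = 69


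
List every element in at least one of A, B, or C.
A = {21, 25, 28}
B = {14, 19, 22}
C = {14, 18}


A ∪ B = {14, 19, 21, 22, 25, 28}
(A ∪ B) ∪ C = {14, 18, 19, 21, 22, 25, 28}

A ∪ B ∪ C = {14, 18, 19, 21, 22, 25, 28}


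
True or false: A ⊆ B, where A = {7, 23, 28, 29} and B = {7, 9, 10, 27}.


A ⊆ B means every element of A is in B.
Elements in A not in B: {23, 28, 29}
So A ⊄ B.

No, A ⊄ B


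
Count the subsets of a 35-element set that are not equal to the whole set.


Total subsets = 2^n = 2^35 = 34359738368
Proper subsets exclude the set itself: 2^n - 1
= 34359738368 - 1
= 34359738367

Number of proper subsets = 34359738367


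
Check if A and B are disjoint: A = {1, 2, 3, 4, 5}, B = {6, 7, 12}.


Disjoint means A ∩ B = ∅.
A ∩ B = ∅
A ∩ B = ∅, so A and B are disjoint.

Yes, A and B are disjoint


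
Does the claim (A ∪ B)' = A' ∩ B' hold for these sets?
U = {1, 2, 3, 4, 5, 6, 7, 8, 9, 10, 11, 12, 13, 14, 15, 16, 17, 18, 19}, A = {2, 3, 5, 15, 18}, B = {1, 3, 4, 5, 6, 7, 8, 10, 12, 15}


LHS: A ∪ B = {1, 2, 3, 4, 5, 6, 7, 8, 10, 12, 15, 18}
(A ∪ B)' = U \ (A ∪ B) = {9, 11, 13, 14, 16, 17, 19}
A' = {1, 4, 6, 7, 8, 9, 10, 11, 12, 13, 14, 16, 17, 19}, B' = {2, 9, 11, 13, 14, 16, 17, 18, 19}
Claimed RHS: A' ∩ B' = {9, 11, 13, 14, 16, 17, 19}
Identity is VALID: LHS = RHS = {9, 11, 13, 14, 16, 17, 19} ✓

Identity is valid. (A ∪ B)' = A' ∩ B' = {9, 11, 13, 14, 16, 17, 19}
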